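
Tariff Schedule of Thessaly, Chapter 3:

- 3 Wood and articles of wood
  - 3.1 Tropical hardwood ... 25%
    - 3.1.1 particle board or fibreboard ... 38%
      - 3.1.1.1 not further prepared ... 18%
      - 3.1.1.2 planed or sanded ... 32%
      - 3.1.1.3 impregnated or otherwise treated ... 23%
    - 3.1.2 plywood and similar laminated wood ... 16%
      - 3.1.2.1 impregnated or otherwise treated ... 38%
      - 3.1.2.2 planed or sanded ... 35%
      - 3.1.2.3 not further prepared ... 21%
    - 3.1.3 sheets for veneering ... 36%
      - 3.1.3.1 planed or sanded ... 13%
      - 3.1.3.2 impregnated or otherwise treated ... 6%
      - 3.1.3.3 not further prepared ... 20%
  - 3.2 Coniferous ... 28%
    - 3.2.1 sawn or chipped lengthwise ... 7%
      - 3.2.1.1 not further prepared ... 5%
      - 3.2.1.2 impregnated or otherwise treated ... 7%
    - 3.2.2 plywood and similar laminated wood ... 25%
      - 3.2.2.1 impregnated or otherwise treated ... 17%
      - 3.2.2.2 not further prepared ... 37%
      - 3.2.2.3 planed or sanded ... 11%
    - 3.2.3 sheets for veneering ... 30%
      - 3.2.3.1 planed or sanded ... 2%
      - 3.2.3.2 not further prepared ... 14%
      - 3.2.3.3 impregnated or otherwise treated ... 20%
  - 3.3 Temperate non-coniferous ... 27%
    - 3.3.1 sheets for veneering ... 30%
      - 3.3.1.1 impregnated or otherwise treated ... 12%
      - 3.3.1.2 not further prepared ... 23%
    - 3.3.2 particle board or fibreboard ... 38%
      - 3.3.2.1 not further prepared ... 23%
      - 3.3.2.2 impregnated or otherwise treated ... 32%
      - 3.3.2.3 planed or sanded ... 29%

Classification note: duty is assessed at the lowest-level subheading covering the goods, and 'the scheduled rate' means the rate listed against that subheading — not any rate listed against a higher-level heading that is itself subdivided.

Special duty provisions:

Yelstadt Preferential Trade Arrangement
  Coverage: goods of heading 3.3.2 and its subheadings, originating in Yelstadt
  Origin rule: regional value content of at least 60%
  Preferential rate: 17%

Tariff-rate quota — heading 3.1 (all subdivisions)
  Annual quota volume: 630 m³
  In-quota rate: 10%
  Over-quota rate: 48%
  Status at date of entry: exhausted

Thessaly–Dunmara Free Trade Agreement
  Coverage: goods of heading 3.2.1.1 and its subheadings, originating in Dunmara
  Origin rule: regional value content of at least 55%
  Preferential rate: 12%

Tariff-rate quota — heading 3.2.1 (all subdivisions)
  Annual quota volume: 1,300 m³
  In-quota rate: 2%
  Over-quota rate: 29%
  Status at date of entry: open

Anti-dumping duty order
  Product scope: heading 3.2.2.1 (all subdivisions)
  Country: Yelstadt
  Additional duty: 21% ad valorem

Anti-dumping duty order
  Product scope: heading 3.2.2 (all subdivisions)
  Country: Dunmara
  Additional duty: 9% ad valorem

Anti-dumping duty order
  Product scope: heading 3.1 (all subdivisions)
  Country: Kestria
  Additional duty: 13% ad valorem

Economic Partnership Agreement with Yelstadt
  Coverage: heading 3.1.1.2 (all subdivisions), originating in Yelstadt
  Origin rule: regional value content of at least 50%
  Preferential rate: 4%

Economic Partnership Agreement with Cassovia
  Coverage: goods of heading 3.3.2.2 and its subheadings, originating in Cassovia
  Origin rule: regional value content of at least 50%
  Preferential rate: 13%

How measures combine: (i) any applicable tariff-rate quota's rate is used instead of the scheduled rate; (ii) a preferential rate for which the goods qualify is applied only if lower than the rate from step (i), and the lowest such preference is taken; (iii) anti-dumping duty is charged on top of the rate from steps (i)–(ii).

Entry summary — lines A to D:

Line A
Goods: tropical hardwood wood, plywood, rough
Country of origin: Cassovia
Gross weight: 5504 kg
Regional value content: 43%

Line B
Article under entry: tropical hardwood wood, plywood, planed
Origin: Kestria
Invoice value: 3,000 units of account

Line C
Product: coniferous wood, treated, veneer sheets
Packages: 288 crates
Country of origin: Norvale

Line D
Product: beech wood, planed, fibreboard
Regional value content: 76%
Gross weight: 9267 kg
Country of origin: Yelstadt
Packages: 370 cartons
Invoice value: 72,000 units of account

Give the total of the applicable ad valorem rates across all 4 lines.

146%

Line A: tropical hardwood → 3.1; plywood → 3.1.2; rough → 3.1.2.3. Scheduled 21%. quota on 3.1 exhausted → over-quota 48%; Cassovia agreement on 3.3.2.2: 3.1.2.3 not covered. → 48%.
Line B: tropical hardwood → 3.1; plywood → 3.1.2; planed → 3.1.2.2. Scheduled 35%. quota on 3.1 exhausted → over-quota 48%; anti-dumping (Kestria, 3.1): +13%; total 48% + 13% = 61%. → 61%.
Line C: coniferous → 3.2; veneer sheets → 3.2.3; treated → 3.2.3.3. Scheduled 20%. No special measure applies. → 20%.
Line D: beech → 3.3; fibreboard → 3.3.2; planed → 3.3.2.3. Scheduled 29%. Yelstadt agreement on 3.3.2: RVC ≥ 60% → 17% available; Yelstadt agreement on 3.1.1.2: 3.3.2.3 not covered; preferential 17%. → 17%.
Sum: 48% + 61% + 20% + 17% = 146%.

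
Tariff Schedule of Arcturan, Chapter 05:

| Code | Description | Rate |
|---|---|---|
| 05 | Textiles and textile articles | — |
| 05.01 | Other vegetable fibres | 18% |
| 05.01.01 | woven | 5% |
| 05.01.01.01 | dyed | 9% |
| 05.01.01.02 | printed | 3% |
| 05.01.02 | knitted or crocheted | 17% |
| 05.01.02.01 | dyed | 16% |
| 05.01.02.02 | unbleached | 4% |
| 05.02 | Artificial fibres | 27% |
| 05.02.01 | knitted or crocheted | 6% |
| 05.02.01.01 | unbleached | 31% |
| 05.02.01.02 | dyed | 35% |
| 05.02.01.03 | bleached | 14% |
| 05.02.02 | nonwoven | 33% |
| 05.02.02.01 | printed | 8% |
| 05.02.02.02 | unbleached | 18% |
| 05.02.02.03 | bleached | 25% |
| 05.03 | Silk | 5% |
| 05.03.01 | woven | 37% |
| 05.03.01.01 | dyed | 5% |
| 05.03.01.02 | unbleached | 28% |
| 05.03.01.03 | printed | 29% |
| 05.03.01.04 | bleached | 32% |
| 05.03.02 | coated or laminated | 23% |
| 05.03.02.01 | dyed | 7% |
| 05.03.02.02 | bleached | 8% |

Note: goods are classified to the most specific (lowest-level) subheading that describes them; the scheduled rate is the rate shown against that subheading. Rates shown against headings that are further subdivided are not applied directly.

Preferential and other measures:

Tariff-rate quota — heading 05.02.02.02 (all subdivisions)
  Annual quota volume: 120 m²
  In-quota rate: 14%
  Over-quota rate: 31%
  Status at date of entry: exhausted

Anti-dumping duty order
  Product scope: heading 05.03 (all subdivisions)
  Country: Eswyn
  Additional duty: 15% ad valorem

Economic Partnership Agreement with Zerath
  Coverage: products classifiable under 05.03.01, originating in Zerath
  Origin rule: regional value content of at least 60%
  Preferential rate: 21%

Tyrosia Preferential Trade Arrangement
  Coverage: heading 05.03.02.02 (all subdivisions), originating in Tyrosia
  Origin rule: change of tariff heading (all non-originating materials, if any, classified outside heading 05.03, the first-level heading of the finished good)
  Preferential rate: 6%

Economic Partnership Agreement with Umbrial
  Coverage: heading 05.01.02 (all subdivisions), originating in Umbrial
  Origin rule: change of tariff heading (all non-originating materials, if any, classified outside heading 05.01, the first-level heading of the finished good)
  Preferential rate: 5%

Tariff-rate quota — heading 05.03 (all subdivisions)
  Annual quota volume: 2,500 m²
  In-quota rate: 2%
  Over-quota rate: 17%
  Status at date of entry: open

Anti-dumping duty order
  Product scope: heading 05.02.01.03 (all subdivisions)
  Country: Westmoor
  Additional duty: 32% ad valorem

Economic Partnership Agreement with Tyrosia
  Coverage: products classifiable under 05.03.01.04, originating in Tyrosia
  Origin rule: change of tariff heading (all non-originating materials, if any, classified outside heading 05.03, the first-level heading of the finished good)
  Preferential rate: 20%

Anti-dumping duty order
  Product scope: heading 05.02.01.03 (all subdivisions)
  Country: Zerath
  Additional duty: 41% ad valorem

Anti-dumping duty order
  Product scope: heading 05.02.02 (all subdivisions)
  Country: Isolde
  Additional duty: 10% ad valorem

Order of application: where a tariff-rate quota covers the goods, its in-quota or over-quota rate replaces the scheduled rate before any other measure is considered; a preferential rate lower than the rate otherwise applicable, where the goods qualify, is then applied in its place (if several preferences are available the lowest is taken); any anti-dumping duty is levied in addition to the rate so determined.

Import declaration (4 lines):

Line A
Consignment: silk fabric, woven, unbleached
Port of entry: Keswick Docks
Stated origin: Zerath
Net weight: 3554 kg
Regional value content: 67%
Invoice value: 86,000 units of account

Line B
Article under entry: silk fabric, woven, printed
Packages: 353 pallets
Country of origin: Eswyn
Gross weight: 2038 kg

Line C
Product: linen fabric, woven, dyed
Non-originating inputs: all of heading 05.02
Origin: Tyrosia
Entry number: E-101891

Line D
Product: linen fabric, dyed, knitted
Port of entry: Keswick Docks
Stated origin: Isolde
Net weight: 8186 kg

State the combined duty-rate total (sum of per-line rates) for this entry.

Line A: silk → 05.03; woven → 05.03.01; unbleached → 05.03.01.02. Scheduled 28%. quota on 05.03 open → in-quota 2%; Zerath agreement on 05.03.01: RVC ≥ 60% → 21% available; preference 21% not lower than 2% → no reduction. → 2%.
Line B: silk → 05.03; woven → 05.03.01; printed → 05.03.01.03. Scheduled 29%. quota on 05.03 open → in-quota 2%; anti-dumping (Eswyn, 05.03): +15%; total 2% + 15% = 17%. → 17%.
Line C: linen → 05.01; woven → 05.01.01; dyed → 05.01.01.01. Scheduled 9%. Tyrosia agreement on 05.03.02.02: 05.01.01.01 not covered; Tyrosia agreement on 05.03.01.04: 05.01.01.01 not covered. → 9%.
Line D: linen → 05.01; knitted → 05.01.02; dyed → 05.01.02.01. Scheduled 16%. No special measure applies. → 16%.
Sum: 2% + 17% + 9% + 16% = 44%.

44%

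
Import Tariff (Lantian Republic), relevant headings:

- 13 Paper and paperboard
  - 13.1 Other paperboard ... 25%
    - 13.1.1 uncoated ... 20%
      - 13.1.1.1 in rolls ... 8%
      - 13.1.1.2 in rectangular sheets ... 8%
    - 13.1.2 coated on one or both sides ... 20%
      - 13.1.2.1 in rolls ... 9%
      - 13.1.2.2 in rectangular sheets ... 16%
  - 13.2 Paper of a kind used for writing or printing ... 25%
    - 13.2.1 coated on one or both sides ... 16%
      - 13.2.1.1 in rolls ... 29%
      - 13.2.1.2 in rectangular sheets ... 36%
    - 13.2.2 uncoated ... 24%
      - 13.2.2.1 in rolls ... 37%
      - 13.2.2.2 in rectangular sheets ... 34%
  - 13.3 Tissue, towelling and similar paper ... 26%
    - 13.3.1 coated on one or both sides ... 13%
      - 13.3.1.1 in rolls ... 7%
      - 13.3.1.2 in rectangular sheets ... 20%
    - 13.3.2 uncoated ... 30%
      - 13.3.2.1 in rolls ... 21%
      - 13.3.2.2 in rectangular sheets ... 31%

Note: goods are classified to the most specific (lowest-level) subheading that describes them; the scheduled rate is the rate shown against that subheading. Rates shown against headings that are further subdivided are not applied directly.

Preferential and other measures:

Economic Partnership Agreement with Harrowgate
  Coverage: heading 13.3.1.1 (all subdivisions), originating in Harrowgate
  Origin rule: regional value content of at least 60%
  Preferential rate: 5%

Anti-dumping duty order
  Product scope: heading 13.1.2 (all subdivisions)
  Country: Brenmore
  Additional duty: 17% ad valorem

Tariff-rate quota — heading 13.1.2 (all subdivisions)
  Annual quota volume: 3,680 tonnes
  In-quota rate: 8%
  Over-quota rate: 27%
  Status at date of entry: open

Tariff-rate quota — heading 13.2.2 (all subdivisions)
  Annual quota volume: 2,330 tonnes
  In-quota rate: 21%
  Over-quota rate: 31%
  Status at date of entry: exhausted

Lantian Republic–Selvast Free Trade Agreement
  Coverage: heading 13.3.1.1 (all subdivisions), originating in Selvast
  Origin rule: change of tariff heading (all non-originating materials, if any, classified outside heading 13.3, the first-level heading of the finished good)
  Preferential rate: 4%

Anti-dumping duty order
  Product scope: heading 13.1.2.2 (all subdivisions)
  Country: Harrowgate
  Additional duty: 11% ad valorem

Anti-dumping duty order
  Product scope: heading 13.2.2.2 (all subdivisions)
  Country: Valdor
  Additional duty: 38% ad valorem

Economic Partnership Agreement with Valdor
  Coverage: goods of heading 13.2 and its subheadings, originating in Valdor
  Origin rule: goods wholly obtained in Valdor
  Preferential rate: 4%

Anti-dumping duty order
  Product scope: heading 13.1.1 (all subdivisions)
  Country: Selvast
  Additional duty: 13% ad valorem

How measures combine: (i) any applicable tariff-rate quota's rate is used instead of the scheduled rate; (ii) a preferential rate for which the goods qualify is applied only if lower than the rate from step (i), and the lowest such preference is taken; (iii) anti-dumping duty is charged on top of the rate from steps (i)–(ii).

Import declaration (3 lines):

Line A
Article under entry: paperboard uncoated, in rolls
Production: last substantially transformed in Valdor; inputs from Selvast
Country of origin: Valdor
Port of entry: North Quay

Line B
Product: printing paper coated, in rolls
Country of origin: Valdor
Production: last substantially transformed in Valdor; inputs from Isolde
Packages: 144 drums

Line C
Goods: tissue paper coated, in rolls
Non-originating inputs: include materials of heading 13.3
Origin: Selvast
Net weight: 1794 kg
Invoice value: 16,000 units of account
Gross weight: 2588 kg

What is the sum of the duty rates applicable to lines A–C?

44%

Line A: paperboard → 13.1; uncoated → 13.1.1; in rolls → 13.1.1.1. Scheduled 8%. Valdor agreement on 13.2: 13.1.1.1 not covered. → 8%.
Line B: printing paper → 13.2; coated → 13.2.1; in rolls → 13.2.1.1. Scheduled 29%. Valdor agreement on 13.2: not wholly obtained. → 29%.
Line C: tissue paper → 13.3; coated → 13.3.1; in rolls → 13.3.1.1. Scheduled 7%. Selvast agreement on 13.3.1.1: CTH not met. → 7%.
Sum: 8% + 29% + 7% = 44%.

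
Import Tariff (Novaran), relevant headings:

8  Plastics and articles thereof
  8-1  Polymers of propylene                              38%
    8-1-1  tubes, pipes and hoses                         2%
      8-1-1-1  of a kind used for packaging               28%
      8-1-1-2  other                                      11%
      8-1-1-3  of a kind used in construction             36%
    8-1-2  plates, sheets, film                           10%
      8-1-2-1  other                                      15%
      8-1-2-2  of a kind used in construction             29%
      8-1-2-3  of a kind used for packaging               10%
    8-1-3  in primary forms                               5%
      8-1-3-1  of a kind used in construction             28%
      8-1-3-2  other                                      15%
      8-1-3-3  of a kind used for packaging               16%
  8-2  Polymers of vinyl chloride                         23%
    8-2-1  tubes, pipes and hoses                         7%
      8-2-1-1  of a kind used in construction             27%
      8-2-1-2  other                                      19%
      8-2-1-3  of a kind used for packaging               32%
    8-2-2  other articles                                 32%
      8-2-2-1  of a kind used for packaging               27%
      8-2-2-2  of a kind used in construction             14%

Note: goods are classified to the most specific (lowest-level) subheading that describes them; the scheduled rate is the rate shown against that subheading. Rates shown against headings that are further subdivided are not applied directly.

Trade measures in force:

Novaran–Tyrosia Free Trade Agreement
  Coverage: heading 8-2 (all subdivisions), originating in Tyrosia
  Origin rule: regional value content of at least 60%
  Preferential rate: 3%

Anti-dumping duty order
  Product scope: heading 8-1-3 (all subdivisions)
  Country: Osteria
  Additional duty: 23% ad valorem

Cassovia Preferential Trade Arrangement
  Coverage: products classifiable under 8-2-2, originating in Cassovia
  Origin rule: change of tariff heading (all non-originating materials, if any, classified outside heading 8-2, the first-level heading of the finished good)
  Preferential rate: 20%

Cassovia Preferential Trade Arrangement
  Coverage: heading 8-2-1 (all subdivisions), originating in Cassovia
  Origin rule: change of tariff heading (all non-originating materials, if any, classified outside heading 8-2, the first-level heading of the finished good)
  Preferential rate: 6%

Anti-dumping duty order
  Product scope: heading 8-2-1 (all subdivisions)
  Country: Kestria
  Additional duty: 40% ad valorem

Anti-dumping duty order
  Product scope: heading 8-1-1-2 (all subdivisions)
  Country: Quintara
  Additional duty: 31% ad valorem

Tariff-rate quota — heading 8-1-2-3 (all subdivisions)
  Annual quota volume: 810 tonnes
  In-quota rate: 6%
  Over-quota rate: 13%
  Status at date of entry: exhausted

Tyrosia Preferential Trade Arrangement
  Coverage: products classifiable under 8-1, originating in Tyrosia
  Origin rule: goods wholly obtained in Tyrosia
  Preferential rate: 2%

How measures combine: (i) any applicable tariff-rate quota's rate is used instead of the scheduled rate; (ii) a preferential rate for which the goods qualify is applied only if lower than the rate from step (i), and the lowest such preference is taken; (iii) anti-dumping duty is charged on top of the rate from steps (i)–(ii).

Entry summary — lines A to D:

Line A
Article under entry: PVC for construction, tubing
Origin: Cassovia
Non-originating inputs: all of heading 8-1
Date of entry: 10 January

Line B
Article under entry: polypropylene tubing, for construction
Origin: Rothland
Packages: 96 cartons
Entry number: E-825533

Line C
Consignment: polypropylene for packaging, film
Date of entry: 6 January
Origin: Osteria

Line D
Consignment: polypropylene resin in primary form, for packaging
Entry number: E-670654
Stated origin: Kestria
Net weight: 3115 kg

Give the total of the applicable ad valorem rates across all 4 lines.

71%

Line A: PVC → 8-2; tubing → 8-2-1; for construction → 8-2-1-1. Scheduled 27%. Cassovia agreement on 8-2-2: 8-2-1-1 not covered; Cassovia agreement on 8-2-1: CTH met → 6% available; preferential 6%. → 6%.
Line B: polypropylene → 8-1; tubing → 8-1-1; for construction → 8-1-1-3. Scheduled 36%. No special measure applies. → 36%.
Line C: polypropylene → 8-1; film → 8-1-2; for packaging → 8-1-2-3. Scheduled 10%. quota on 8-1-2-3 exhausted → over-quota 13%. → 13%.
Line D: polypropylene → 8-1; resin in primary form → 8-1-3; for packaging → 8-1-3-3. Scheduled 16%. No special measure applies. → 16%.
Sum: 6% + 36% + 13% + 16% = 71%.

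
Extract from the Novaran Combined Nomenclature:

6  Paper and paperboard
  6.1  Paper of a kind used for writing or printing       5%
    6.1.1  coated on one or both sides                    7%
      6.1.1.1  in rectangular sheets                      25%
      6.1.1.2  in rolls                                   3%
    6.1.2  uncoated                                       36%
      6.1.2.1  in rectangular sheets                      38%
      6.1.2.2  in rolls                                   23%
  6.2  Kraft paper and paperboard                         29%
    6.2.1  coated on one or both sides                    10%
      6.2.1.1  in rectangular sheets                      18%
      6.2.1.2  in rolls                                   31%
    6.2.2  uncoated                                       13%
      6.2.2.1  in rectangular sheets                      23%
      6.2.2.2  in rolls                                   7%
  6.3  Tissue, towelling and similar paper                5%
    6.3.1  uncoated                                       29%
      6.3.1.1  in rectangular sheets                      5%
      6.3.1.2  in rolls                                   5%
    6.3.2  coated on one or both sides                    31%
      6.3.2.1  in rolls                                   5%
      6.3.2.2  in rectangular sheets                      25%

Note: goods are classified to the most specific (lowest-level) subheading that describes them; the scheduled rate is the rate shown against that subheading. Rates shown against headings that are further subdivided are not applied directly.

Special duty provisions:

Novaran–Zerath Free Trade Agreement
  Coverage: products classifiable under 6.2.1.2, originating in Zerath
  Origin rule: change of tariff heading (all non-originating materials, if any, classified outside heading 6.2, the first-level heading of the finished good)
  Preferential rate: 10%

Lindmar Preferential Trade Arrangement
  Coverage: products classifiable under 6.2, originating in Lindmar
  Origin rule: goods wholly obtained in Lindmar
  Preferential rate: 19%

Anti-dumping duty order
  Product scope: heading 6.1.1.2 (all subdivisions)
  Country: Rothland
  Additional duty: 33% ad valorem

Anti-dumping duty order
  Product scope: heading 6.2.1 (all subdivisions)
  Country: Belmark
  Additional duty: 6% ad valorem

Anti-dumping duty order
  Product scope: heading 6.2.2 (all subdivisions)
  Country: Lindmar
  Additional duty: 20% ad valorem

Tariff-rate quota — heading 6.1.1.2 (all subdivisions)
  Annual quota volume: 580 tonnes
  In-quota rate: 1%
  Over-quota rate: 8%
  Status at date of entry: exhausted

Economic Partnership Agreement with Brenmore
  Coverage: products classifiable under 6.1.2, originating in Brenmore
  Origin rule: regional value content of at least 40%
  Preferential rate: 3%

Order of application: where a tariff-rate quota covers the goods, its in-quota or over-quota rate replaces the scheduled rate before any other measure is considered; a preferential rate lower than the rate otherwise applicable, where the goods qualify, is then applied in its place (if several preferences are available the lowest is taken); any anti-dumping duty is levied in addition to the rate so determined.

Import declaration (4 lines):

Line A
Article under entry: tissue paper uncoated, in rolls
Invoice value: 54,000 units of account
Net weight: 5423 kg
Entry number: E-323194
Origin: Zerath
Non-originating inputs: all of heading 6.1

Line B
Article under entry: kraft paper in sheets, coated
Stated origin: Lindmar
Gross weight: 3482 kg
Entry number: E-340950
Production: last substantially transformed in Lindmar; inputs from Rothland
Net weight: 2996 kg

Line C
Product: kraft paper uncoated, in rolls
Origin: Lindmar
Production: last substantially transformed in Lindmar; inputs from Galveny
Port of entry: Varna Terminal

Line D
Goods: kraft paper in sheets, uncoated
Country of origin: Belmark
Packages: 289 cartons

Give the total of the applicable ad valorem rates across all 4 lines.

Line A: tissue paper → 6.3; uncoated → 6.3.1; in rolls → 6.3.1.2. Scheduled 5%. Zerath agreement on 6.2.1.2: 6.3.1.2 not covered. → 5%.
Line B: kraft paper → 6.2; coated → 6.2.1; in sheets → 6.2.1.1. Scheduled 18%. Lindmar agreement on 6.2: not wholly obtained. → 18%.
Line C: kraft paper → 6.2; uncoated → 6.2.2; in rolls → 6.2.2.2. Scheduled 7%. Lindmar agreement on 6.2: not wholly obtained; anti-dumping (Lindmar, 6.2.2): +20%; total 7% + 20% = 27%. → 27%.
Line D: kraft paper → 6.2; uncoated → 6.2.2; in sheets → 6.2.2.1. Scheduled 23%. No special measure applies. → 23%.
Sum: 5% + 18% + 27% + 23% = 73%.

73%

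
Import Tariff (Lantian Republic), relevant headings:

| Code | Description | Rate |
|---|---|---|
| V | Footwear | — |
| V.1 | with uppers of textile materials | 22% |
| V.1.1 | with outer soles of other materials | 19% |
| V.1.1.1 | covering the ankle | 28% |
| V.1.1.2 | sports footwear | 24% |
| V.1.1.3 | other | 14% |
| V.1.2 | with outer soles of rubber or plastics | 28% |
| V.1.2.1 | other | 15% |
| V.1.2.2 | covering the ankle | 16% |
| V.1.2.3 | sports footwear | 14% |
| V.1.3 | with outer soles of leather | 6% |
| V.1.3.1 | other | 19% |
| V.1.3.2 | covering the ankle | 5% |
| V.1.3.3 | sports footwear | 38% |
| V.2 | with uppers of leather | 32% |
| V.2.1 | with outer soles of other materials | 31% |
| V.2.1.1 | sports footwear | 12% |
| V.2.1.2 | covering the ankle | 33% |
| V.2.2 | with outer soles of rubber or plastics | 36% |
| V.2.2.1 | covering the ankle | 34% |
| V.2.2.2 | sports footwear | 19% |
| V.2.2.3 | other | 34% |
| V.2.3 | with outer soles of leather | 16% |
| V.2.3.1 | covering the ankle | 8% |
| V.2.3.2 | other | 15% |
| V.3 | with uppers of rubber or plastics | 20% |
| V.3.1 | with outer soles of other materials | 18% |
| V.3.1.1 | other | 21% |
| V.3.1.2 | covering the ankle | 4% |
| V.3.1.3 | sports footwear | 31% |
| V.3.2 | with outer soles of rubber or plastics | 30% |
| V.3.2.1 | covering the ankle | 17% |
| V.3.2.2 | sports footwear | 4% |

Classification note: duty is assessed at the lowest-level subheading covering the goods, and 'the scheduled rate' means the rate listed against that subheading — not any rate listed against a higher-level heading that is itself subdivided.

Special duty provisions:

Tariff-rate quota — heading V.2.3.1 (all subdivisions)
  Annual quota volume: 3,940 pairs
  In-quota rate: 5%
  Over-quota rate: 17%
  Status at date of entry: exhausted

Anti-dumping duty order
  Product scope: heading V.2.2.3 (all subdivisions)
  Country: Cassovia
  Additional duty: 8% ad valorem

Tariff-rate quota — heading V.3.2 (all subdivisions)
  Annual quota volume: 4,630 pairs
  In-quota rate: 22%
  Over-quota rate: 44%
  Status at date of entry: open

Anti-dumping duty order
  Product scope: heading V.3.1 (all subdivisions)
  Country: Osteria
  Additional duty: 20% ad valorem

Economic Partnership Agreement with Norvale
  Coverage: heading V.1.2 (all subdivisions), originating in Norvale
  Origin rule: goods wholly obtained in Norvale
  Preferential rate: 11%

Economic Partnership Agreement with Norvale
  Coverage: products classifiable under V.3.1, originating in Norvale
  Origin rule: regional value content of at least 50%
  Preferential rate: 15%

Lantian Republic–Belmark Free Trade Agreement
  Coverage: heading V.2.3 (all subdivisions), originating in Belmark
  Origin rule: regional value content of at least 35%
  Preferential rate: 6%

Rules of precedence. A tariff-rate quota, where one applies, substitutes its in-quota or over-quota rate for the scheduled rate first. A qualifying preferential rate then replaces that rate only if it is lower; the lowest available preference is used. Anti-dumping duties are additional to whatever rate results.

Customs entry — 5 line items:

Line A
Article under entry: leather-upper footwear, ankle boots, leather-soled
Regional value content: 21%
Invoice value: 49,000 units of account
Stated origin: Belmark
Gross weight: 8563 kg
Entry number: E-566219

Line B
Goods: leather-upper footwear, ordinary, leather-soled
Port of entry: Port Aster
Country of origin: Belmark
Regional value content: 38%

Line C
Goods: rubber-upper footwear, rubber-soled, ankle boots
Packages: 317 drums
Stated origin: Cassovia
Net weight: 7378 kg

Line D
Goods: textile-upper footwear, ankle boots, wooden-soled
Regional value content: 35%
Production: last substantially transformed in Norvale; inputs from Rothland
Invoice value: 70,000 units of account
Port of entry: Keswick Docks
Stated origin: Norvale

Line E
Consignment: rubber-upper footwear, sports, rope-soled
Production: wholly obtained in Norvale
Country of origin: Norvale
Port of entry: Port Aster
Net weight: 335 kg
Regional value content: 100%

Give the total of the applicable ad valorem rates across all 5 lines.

Line A: leather-upper → V.2; leather-soled → V.2.3; ankle boots → V.2.3.1. Scheduled 8%. quota on V.2.3.1 exhausted → over-quota 17%; Belmark agreement on V.2.3: RVC < 35%. → 17%.
Line B: leather-upper → V.2; leather-soled → V.2.3; ordinary → V.2.3.2. Scheduled 15%. Belmark agreement on V.2.3: RVC ≥ 35% → 6% available; preferential 6%. → 6%.
Line C: rubber-upper → V.3; rubber-soled → V.3.2; ankle boots → V.3.2.1. Scheduled 17%. quota on V.3.2 open → in-quota 22%. → 22%.
Line D: textile-upper → V.1; wooden-soled → V.1.1; ankle boots → V.1.1.1. Scheduled 28%. Norvale agreement on V.1.2: V.1.1.1 not covered; Norvale agreement on V.3.1: V.1.1.1 not covered. → 28%.
Line E: rubber-upper → V.3; rope-soled → V.3.1; sports → V.3.1.3. Scheduled 31%. Norvale agreement on V.1.2: V.3.1.3 not covered; Norvale agreement on V.3.1: RVC ≥ 50% → 15% available; preferential 15%. → 15%.
Sum: 17% + 6% + 22% + 28% + 15% = 88%.

88%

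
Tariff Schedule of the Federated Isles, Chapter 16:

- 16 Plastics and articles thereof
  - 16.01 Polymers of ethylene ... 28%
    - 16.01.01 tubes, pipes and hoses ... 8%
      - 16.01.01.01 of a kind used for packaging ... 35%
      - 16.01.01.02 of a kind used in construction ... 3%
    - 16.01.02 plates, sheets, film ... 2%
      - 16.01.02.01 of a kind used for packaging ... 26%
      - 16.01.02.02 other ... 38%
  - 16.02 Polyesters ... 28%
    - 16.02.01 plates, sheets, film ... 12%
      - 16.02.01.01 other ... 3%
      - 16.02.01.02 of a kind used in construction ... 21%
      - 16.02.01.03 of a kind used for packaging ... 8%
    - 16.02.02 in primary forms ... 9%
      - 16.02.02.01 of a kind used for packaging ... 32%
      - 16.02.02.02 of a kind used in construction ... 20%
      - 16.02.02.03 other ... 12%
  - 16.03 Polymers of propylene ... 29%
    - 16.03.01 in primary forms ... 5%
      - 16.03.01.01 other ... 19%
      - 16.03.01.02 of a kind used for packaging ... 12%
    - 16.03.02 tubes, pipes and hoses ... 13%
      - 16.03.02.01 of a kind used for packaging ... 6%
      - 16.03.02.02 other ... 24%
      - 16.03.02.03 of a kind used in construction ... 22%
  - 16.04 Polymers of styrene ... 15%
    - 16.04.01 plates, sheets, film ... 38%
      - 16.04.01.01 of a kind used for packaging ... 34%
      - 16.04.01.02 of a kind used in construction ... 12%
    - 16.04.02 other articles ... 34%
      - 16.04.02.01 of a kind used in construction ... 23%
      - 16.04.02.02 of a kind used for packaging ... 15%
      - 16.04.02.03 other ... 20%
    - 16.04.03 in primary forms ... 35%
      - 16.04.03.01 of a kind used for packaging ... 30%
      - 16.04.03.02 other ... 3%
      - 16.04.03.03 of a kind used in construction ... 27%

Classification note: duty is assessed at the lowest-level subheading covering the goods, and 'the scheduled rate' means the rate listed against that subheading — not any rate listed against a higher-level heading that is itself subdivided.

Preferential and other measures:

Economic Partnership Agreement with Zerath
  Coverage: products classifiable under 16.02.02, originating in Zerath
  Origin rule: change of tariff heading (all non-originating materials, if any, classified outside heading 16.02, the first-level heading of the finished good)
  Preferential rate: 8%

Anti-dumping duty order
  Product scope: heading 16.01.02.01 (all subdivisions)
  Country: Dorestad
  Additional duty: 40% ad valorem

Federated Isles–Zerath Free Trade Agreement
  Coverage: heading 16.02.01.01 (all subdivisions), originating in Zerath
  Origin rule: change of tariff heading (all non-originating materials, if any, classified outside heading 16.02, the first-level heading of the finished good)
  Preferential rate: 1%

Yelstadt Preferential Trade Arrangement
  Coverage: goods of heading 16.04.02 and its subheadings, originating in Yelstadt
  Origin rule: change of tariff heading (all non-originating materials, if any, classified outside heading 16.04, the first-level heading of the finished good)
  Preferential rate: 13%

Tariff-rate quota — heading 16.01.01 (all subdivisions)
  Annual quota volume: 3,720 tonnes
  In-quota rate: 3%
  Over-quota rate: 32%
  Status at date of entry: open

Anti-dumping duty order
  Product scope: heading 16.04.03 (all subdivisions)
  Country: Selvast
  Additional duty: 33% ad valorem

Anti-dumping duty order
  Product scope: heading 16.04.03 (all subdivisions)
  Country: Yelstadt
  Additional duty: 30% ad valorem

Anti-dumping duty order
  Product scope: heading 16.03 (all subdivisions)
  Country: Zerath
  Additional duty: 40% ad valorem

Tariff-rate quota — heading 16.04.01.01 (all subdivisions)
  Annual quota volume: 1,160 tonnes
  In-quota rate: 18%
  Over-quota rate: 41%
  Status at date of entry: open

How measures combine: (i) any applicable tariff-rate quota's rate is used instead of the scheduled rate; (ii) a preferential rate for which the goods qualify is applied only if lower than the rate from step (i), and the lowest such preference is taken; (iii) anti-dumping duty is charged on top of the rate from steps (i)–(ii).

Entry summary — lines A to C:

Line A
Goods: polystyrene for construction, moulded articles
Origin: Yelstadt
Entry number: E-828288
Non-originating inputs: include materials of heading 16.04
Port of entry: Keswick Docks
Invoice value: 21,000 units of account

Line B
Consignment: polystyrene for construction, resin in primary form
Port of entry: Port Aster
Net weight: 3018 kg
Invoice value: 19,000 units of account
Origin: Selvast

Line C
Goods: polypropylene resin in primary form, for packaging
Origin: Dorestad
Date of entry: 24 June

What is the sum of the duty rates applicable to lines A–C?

95%

Line A: polystyrene → 16.04; moulded articles → 16.04.02; for construction → 16.04.02.01. Scheduled 23%. Yelstadt agreement on 16.04.02: CTH not met. → 23%.
Line B: polystyrene → 16.04; resin in primary form → 16.04.03; for construction → 16.04.03.03. Scheduled 27%. anti-dumping (Selvast, 16.04.03): +33%; total 27% + 33% = 60%. → 60%.
Line C: polypropylene → 16.03; resin in primary form → 16.03.01; for packaging → 16.03.01.02. Scheduled 12%. No special measure applies. → 12%.
Sum: 23% + 60% + 12% = 95%.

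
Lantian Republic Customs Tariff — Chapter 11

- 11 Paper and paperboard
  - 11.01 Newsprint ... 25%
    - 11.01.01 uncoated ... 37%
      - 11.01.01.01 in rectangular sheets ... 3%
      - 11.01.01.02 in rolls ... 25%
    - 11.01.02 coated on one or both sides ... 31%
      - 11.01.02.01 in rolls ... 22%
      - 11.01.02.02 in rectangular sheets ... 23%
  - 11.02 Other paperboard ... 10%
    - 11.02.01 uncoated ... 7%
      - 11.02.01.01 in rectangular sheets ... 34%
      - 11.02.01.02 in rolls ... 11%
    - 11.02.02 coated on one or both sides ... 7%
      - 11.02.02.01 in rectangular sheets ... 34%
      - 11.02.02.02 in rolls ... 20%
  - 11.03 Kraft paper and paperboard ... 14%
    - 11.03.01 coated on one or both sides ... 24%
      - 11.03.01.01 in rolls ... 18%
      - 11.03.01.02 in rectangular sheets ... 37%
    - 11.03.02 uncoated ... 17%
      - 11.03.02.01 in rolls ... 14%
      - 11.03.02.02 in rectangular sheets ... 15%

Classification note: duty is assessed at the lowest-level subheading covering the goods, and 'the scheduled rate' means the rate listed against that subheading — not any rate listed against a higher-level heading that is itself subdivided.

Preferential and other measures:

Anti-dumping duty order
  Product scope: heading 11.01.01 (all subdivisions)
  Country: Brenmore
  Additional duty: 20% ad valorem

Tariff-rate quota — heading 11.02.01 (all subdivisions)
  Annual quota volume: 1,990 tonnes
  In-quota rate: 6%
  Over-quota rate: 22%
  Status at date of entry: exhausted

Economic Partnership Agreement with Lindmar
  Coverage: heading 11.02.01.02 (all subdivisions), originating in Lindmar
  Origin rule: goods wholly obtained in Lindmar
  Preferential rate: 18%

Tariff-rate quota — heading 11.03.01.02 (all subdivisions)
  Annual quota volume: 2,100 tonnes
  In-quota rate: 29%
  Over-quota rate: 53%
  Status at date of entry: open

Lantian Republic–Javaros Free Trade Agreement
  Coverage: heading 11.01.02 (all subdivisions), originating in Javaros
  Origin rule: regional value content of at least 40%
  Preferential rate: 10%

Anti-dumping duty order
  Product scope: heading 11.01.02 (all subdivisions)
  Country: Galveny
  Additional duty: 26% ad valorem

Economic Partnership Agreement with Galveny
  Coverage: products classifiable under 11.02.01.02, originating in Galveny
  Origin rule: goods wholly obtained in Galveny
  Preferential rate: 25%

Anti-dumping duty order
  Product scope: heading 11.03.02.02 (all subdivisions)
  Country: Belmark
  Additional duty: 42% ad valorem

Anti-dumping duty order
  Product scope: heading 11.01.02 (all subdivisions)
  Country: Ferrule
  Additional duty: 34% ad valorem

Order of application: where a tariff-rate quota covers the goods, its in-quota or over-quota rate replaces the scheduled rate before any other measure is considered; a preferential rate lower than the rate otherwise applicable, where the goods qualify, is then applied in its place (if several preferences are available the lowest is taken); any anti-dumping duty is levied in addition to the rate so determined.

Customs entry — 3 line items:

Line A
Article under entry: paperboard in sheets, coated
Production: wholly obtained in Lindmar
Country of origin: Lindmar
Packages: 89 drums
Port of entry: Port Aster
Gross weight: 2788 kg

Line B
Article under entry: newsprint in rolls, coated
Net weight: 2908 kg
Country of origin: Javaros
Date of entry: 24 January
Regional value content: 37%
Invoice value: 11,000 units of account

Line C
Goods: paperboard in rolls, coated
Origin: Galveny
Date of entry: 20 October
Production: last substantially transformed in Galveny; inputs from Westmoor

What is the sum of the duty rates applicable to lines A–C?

Line A: paperboard → 11.02; coated → 11.02.02; in sheets → 11.02.02.01. Scheduled 34%. Lindmar agreement on 11.02.01.02: 11.02.02.01 not covered. → 34%.
Line B: newsprint → 11.01; coated → 11.01.02; in rolls → 11.01.02.01. Scheduled 22%. Javaros agreement on 11.01.02: RVC < 40%. → 22%.
Line C: paperboard → 11.02; coated → 11.02.02; in rolls → 11.02.02.02. Scheduled 20%. Galveny agreement on 11.02.01.02: 11.02.02.02 not covered. → 20%.
Sum: 34% + 22% + 20% = 76%.

76%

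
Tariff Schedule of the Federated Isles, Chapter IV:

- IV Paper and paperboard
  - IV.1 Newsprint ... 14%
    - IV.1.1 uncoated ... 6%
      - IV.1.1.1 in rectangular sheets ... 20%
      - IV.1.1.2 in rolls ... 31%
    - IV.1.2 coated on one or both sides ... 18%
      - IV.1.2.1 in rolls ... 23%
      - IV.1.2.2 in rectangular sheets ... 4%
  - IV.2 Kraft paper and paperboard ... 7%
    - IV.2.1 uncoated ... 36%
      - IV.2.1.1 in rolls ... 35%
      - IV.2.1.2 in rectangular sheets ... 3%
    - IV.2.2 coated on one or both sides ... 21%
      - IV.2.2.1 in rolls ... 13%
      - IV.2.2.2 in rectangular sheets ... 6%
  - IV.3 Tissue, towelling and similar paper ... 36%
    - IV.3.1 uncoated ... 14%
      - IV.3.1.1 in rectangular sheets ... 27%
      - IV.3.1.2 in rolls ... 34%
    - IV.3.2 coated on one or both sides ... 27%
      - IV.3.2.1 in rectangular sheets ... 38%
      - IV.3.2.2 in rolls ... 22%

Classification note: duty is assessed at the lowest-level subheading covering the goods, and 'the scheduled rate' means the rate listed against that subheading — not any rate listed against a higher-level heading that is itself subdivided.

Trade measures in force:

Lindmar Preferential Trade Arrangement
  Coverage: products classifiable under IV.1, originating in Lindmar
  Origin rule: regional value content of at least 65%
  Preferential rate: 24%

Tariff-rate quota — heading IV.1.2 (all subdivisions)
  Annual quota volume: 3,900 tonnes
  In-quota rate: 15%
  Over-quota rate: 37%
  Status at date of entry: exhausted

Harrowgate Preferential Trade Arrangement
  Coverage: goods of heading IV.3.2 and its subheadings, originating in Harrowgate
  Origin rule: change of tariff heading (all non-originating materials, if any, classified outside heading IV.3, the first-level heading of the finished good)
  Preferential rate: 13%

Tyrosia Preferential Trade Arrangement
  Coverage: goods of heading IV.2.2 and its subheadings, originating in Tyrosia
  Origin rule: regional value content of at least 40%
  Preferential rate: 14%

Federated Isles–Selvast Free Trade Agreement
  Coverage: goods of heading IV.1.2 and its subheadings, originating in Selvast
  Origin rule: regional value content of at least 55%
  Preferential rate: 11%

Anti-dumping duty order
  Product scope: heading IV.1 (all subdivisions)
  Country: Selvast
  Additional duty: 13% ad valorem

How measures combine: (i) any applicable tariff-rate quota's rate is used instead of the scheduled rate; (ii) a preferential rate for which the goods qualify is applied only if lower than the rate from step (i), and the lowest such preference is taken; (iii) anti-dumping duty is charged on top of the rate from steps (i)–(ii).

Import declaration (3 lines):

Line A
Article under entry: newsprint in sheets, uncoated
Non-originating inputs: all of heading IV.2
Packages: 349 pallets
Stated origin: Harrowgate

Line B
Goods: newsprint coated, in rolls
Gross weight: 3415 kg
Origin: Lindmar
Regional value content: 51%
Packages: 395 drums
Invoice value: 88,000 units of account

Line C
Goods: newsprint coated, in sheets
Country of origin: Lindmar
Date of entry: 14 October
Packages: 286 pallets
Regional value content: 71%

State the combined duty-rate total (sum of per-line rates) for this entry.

81%

Line A: newsprint → IV.1; uncoated → IV.1.1; in sheets → IV.1.1.1. Scheduled 20%. Harrowgate agreement on IV.3.2: IV.1.1.1 not covered. → 20%.
Line B: newsprint → IV.1; coated → IV.1.2; in rolls → IV.1.2.1. Scheduled 23%. quota on IV.1.2 exhausted → over-quota 37%; Lindmar agreement on IV.1: RVC < 65%. → 37%.
Line C: newsprint → IV.1; coated → IV.1.2; in sheets → IV.1.2.2. Scheduled 4%. quota on IV.1.2 exhausted → over-quota 37%; Lindmar agreement on IV.1: RVC ≥ 65% → 24% available; preferential 24%. → 24%.
Sum: 20% + 37% + 24% = 81%.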